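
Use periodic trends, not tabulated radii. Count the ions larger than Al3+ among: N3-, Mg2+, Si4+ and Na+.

3

Each ion has 10 electrons. The ranking follows nuclear charge in reverse — greater Z gives a smaller radius. Si4+ (Z=14), Al3+ (Z=13), Mg2+ (Z=12), Na+ (Z=11), N3- (Z=7).
Relative to Al3+, the ions that are larger are Mg2+, Na+, N3-. So 3 are larger.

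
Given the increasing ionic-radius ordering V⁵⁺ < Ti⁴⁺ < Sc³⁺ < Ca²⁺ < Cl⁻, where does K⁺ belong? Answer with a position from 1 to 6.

Each ion has 18 electrons. The ranking follows nuclear charge in reverse — greater Z gives a smaller radius. V⁵⁺ (Z=23), Ti⁴⁺ (Z=22), Sc³⁺ (Z=21), Ca²⁺ (Z=20), K⁺ (Z=19), Cl⁻ (Z=17).
Putting K⁺ in gives V⁵⁺ < Ti⁴⁺ < Sc³⁺ < Ca²⁺ < K⁺ < Cl⁻; it lands at slot 5.

5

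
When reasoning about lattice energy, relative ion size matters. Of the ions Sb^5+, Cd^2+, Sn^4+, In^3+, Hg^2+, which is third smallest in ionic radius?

In^3+

Electron counts and nuclear charges: Sb^5+ (Z=51, 46 e⁻), Sn^4+ (Z=50, 46 e⁻), In^3+ (Z=49, 46 e⁻), Cd^2+ (Z=48, 46 e⁻), Hg^2+ (Z=80, 78 e⁻). Sb^5+ < Sn^4+ (both 46 e⁻, Z=51>50); Sn^4+ < In^3+ (both 46 e⁻, Z=50>49); In^3+ < Cd^2+ (isoelectronic, higher Z=49 is smaller); Cd^2+ < Hg^2+ (same group, period 5 vs 6).
So the order is Sb^5+ < Sn^4+ < In^3+ < Cd^2+ < Hg^2+; the 3rd-smallest ion is In^3+.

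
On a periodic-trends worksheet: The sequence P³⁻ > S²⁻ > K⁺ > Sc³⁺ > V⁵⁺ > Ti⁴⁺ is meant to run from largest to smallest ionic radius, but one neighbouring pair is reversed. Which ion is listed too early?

Scanning neighbour by neighbour, only V⁵⁺/Ti⁴⁺ violates a trend: both have 18 electrons but Z(V)=23 > Z(Ti)=22, so V⁵⁺ should be the smaller of the two. That makes V⁵⁺ the one sitting a position early relative to where it belongs.

V⁵⁺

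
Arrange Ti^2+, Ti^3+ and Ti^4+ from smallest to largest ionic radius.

These are all Ti ions. Removing more electrons (higher positive charge) pulls the remaining electrons in closer, so Ti^4+ is smallest and Ti^2+ is largest.

Ti^4+ < Ti^3+ < Ti^2+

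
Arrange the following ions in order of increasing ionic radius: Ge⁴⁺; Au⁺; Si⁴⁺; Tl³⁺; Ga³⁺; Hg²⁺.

Si⁴⁺ < Ge⁴⁺ < Ga³⁺ < Tl³⁺ < Hg²⁺ < Au⁺

Si⁴⁺ has 10 e⁻ (Z=14), Ge⁴⁺ has 28 e⁻ (Z=32), Ga³⁺ has 28 e⁻ (Z=31), Tl³⁺ has 78 e⁻ (Z=81), Hg²⁺ has 78 e⁻ (Z=80), Au⁺ has 78 e⁻ (Z=79). Si⁴⁺ < Ge⁴⁺ (same group, period 3 vs 4); Ge⁴⁺ < Ga³⁺ (isoelectronic, higher Z=32 is smaller); Ga³⁺ < Tl³⁺ (same group, period 4 vs 6); Tl³⁺ < Hg²⁺ (both 78 e⁻, Z=81>80); Hg²⁺ < Au⁺ (both 78 e⁻, Z=80>79).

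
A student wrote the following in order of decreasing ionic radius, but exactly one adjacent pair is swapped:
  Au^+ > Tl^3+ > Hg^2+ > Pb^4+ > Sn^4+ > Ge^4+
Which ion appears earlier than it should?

The pair Tl^3+, Hg^2+ is the wrong way round — Tl^3+ and Hg^2+ share 78 electrons; the higher nuclear charge on Tl (Z=81) contracts it more, so Tl^3+ < Hg^2+. All other adjacent pairs agree with periodic trends, so Tl^3+ is the misplaced ion.

Tl^3+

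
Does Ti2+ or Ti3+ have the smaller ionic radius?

These are all Ti ions. Removing more electrons (higher positive charge) pulls the remaining electrons in closer, so Ti3+ is smallest and Ti2+ is largest.

Ti3+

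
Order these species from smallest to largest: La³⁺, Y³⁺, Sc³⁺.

Sc³⁺ < Y³⁺ < La³⁺

All are in the same group with charge +3. Radius grows down the group as n (the outermost shell) increases.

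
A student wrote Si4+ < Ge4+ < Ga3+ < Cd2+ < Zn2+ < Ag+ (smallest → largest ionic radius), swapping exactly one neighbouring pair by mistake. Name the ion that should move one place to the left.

Zn2+

Scanning neighbour by neighbour, only Cd2+/Zn2+ violates a trend: Zn2+ and Cd2+ are in one column with the same charge; the lighter period-4 ion has one fewer shell and is smaller. That makes Zn2+ the one sitting a position late relative to where it belongs.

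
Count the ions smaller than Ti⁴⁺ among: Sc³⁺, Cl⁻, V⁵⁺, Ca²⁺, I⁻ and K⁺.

1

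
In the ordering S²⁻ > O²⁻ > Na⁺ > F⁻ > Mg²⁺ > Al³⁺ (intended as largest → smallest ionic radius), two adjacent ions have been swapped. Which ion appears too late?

Check each adjacent pair. Na⁺ and F⁻ are reversed: both have 10 electrons but Z(Na)=11 > Z(F)=9, so Na⁺ should be the smaller of the two. No other neighbouring pair contradicts the periodic trends, so F⁻ is the ion listed too late.

F⁻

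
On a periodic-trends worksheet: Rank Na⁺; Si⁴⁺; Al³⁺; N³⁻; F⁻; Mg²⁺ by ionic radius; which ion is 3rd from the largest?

Na⁺

These species are isoelectronic with 10 electrons. The only difference is the number of protons: Si⁴⁺ (Z=14), Al³⁺ (Z=13), Mg²⁺ (Z=12), Na⁺ (Z=11), F⁻ (Z=9), N³⁻ (Z=7). The strongest nuclear pull (Si⁴⁺) gives the smallest ion.
Full ascending order: Si⁴⁺ < Al³⁺ < Mg²⁺ < Na⁺ < F⁻ < N³⁻. Counting from the largest, position 3 is Na⁺.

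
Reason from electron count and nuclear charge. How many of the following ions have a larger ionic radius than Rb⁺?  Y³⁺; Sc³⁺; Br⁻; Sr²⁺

1

First list Z and electron count for each: Sc³⁺ (Z=21, 18 e⁻), Y³⁺ (Z=39, 36 e⁻), Sr²⁺ (Z=38, 36 e⁻), Rb⁺ (Z=37, 36 e⁻), Br⁻ (Z=35, 36 e⁻). Sc³⁺ < Y³⁺ (same group, period 4 vs 5); Y³⁺ < Sr²⁺ (isoelectronic, higher Z=39 is smaller); Sr²⁺ < Rb⁺ (both 36 e⁻, Z=38>37); Rb⁺ < Br⁻ (isoelectronic, higher Z=37 is smaller).
Placing each against Rb⁺: smaller — Sc³⁺, Y³⁺, Sr²⁺; larger — Br⁻. That's 1.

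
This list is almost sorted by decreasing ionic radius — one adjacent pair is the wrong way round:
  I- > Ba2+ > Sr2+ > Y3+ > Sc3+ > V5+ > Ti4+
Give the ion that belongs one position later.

Scanning neighbour by neighbour, only V5+/Ti4+ violates a trend: both have 18 electrons but Z(V)=23 > Z(Ti)=22, so V5+ should be the smaller of the two. That makes V5+ the one sitting a position early relative to where it belongs.

V5+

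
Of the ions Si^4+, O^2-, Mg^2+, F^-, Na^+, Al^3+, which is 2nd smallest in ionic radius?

Isoelectronic series (10 e⁻ each). Size is set by nuclear charge: more protons means a smaller ion. Si^4+ (Z=14), Al^3+ (Z=13), Mg^2+ (Z=12), Na^+ (Z=11), F^- (Z=9), O^2- (Z=8).
That gives Si^4+ < Al^3+ < Mg^2+ < Na^+ < F^- < O^2-. From the smallest end, number 2 is Al^3+.

Al^3+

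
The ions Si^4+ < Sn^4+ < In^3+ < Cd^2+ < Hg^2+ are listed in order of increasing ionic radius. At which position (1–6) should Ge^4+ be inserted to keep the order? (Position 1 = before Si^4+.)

Electron counts and nuclear charges: Si^4+ (Z=14, 10 e⁻), Ge^4+ (Z=32, 28 e⁻), Sn^4+ (Z=50, 46 e⁻), In^3+ (Z=49, 46 e⁻), Cd^2+ (Z=48, 46 e⁻), Hg^2+ (Z=80, 78 e⁻). Si^4+ < Ge^4+ (same group, period 3 vs 4); Ge^4+ < Sn^4+ (same group, 1 shell fewer); Sn^4+ < In^3+ (both 46 e⁻, Z=50>49); In^3+ < Cd^2+ (both 46 e⁻, Z=49>48); Cd^2+ < Hg^2+ (same group, 1 shell fewer).
The complete sequence is Si^4+ < Ge^4+ < Sn^4+ < In^3+ < Cd^2+ < Hg^2+. Ge^4+ sits at position 2.

2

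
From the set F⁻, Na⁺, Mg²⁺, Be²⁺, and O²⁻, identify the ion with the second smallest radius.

First list Z and electron count for each: Be²⁺: 2 e⁻, Z=4, Mg²⁺: 10 e⁻, Z=12, Na⁺: 10 e⁻, Z=11, F⁻: 10 e⁻, Z=9, O²⁻: 10 e⁻, Z=8. Be²⁺ < Mg²⁺ (same group, period 2 vs 3); Mg²⁺ < Na⁺ (isoelectronic, higher Z=12 is smaller); Na⁺ < F⁻ (isoelectronic, higher Z=11 is smaller); F⁻ < O²⁻ (isoelectronic, higher Z=9 is smaller).
Ordering: Be²⁺ < Mg²⁺ < Na⁺ < F⁻ < O²⁻. The second smallest is Mg²⁺.

Mg²⁺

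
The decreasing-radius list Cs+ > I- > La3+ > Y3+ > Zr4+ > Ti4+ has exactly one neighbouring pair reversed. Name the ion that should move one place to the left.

I-

Check each adjacent pair. Cs+ and I- are reversed: Cs+ and I- share 54 electrons; the higher nuclear charge on Cs (Z=55) contracts it more, so Cs+ < I-. No other neighbouring pair contradicts the periodic trends, so I- is the ion listed too late.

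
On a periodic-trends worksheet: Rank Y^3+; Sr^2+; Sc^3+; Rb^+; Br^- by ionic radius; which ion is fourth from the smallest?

Rb^+

Sc^3+ (Z=21, 18 e⁻), Y^3+ (Z=39, 36 e⁻), Sr^2+ (Z=38, 36 e⁻), Rb^+ (Z=37, 36 e⁻), Br^- (Z=35, 36 e⁻). Sc^3+ < Y^3+ (same group, 1 shell fewer); Y^3+ < Sr^2+ (both 36 e⁻, Z=39>38); Sr^2+ < Rb^+ (isoelectronic, higher Z=38 is smaller); Rb^+ < Br^- (isoelectronic, higher Z=37 is smaller).
That gives Sc^3+ < Y^3+ < Sr^2+ < Rb^+ < Br^-. From the smallest end, number 4 is Rb^+.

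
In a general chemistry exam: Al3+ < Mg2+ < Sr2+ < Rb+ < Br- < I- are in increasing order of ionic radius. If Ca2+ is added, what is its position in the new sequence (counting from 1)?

First list Z and electron count for each: Al3+ (Z=13, 10 e⁻), Mg2+ (Z=12, 10 e⁻), Ca2+ (Z=20, 18 e⁻), Sr2+ (Z=38, 36 e⁻), Rb+ (Z=37, 36 e⁻), Br- (Z=35, 36 e⁻), I- (Z=53, 54 e⁻). Al3+ < Mg2+ (isoelectronic, higher Z=13 is smaller); Mg2+ < Ca2+ (same group, period 3 vs 4); Ca2+ < Sr2+ (same group, 1 shell fewer); Sr2+ < Rb+ (isoelectronic, higher Z=38 is smaller); Rb+ < Br- (isoelectronic, higher Z=37 is smaller); Br- < I- (same group, 1 shell fewer).
With Ca2+ included the full order is Al3+ < Mg2+ < Ca2+ < Sr2+ < Rb+ < Br- < I-, so it takes position 3.

3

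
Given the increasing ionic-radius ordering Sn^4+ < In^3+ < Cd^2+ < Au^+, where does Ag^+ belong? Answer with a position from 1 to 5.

First list Z and electron count for each: Sn^4+ has 46 e⁻ (Z=50), In^3+ has 46 e⁻ (Z=49), Cd^2+ has 46 e⁻ (Z=48), Ag^+ has 46 e⁻ (Z=47), Au^+ has 78 e⁻ (Z=79). Sn^4+ < In^3+ (isoelectronic, higher Z=50 is smaller); In^3+ < Cd^2+ (isoelectronic, higher Z=49 is smaller); Cd^2+ < Ag^+ (isoelectronic, higher Z=48 is smaller); Ag^+ < Au^+ (same group, 1 shell fewer).
The complete sequence is Sn^4+ < In^3+ < Cd^2+ < Ag^+ < Au^+. Ag^+ sits at position 4.

4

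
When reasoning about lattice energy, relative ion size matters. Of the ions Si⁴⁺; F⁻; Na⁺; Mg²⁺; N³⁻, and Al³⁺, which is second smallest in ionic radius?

Each ion has 10 electrons. The ranking follows nuclear charge in reverse — greater Z gives a smaller radius. Si⁴⁺ (Z=14), Al³⁺ (Z=13), Mg²⁺ (Z=12), Na⁺ (Z=11), F⁻ (Z=9), N³⁻ (Z=7).
Full ascending order: Si⁴⁺ < Al³⁺ < Mg²⁺ < Na⁺ < F⁻ < N³⁻. Counting from the smallest, position 2 is Al³⁺.

Al³⁺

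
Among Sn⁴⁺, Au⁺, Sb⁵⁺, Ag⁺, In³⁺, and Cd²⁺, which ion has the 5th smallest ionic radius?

Ag⁺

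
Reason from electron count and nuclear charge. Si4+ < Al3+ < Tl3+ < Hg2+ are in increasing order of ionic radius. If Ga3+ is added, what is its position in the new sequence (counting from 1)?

Work out protons and electrons: Si4+ has 10 e⁻ (Z=14), Al3+ has 10 e⁻ (Z=13), Ga3+ has 28 e⁻ (Z=31), Tl3+ has 78 e⁻ (Z=81), Hg2+ has 78 e⁻ (Z=80). Si4+ < Al3+ (isoelectronic, higher Z=14 is smaller); Al3+ < Ga3+ (same group, period 3 vs 4); Ga3+ < Tl3+ (same group, 2 shells fewer); Tl3+ < Hg2+ (both 78 e⁻, Z=81>80).
With Ga3+ included the full order is Si4+ < Al3+ < Ga3+ < Tl3+ < Hg2+, so it takes position 3.

3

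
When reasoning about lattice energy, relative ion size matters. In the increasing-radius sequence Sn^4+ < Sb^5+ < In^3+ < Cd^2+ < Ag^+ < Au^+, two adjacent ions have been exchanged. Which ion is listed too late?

Compare adjacent ions: Sb^5+ and Sn^4+ share 46 electrons; the higher nuclear charge on Sb (Z=51) contracts it more, so Sb^5+ < Sn^4+ — yet in this increasing list Sn^4+ sits before Sb^5+. Nothing else is reversed, so Sb^5+ should move one place to the left.

Sb^5+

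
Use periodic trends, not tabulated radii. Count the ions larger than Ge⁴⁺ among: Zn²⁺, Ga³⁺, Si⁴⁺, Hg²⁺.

Work out protons and electrons: Si⁴⁺: 10 e⁻, Z=14, Ge⁴⁺: 28 e⁻, Z=32, Ga³⁺: 28 e⁻, Z=31, Zn²⁺: 28 e⁻, Z=30, Hg²⁺: 78 e⁻, Z=80. Si⁴⁺ < Ge⁴⁺ (same group, 1 shell fewer); Ge⁴⁺ < Ga³⁺ (isoelectronic, higher Z=32 is smaller); Ga³⁺ < Zn²⁺ (isoelectronic, higher Z=31 is smaller); Zn²⁺ < Hg²⁺ (same group, 2 shells fewer).
Placing each against Ge⁴⁺: smaller — Si⁴⁺; larger — Ga³⁺, Zn²⁺, Hg²⁺. So 3 are larger.

3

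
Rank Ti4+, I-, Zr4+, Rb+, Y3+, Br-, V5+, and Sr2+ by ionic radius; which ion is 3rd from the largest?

Rb+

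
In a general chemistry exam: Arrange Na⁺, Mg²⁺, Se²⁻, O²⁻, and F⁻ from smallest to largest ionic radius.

Mg²⁺ < Na⁺ < F⁻ < O²⁻ < Se²⁻

First list Z and electron count for each: Mg²⁺: 10 e⁻, Z=12, Na⁺: 10 e⁻, Z=11, F⁻: 10 e⁻, Z=9, O²⁻: 10 e⁻, Z=8, Se²⁻: 36 e⁻, Z=34. Mg²⁺ < Na⁺ (both 10 e⁻, Z=12>11); Na⁺ < F⁻ (isoelectronic, higher Z=11 is smaller); F⁻ < O²⁻ (isoelectronic, higher Z=9 is smaller); O²⁻ < Se²⁻ (same group, period 2 vs 4).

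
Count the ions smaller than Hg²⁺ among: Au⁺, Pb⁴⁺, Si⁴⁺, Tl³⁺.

Tabulating Z and e⁻: Si⁴⁺: 10 e⁻, Z=14, Pb⁴⁺: 78 e⁻, Z=82, Tl³⁺: 78 e⁻, Z=81, Hg²⁺: 78 e⁻, Z=80, Au⁺: 78 e⁻, Z=79. Si⁴⁺ < Pb⁴⁺ (same group, 3 shells fewer); Pb⁴⁺ < Tl³⁺ (isoelectronic, higher Z=82 is smaller); Tl³⁺ < Hg²⁺ (isoelectronic, higher Z=81 is smaller); Hg²⁺ < Au⁺ (both 78 e⁻, Z=80>79).
Overall: Si⁴⁺ < Pb⁴⁺ < Tl³⁺ < Hg²⁺ < Au⁺. Hg²⁺ has 3 below it and 1 above. So 3 are smaller.

3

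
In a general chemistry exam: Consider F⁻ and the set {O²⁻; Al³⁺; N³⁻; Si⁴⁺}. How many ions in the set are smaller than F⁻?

All of these have 10 electrons (isoelectronic). With the same electron cloud, the ion with the most protons pulls it in tightest. Nuclear charges: Si⁴⁺ (Z=14), Al³⁺ (Z=13), F⁻ (Z=9), O²⁻ (Z=8), N³⁻ (Z=7). Highest Z is smallest.
Placing each against F⁻: smaller — Si⁴⁺, Al³⁺; larger — O²⁻, N³⁻. Count: 2.

2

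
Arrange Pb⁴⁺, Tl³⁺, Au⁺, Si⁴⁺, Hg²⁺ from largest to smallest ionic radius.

Au⁺ > Hg²⁺ > Tl³⁺ > Pb⁴⁺ > Si⁴⁺

Work out protons and electrons: Si⁴⁺: 10 e⁻, Z=14, Pb⁴⁺: 78 e⁻, Z=82, Tl³⁺: 78 e⁻, Z=81, Hg²⁺: 78 e⁻, Z=80, Au⁺: 78 e⁻, Z=79. Si⁴⁺ < Pb⁴⁺ (same group, period 3 vs 6); Pb⁴⁺ < Tl³⁺ (isoelectronic, higher Z=82 is smaller); Tl³⁺ < Hg²⁺ (both 78 e⁻, Z=81>80); Hg²⁺ < Au⁺ (both 78 e⁻, Z=80>79).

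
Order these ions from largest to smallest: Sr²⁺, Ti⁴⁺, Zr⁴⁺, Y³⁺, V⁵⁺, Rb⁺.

Tabulating Z and e⁻: V⁵⁺ (Z=23, 18 e⁻), Ti⁴⁺ (Z=22, 18 e⁻), Zr⁴⁺ (Z=40, 36 e⁻), Y³⁺ (Z=39, 36 e⁻), Sr²⁺ (Z=38, 36 e⁻), Rb⁺ (Z=37, 36 e⁻). V⁵⁺ < Ti⁴⁺ (isoelectronic, higher Z=23 is smaller); Ti⁴⁺ < Zr⁴⁺ (same group, 1 shell fewer); Zr⁴⁺ < Y³⁺ (both 36 e⁻, Z=40>39); Y³⁺ < Sr²⁺ (isoelectronic, higher Z=39 is smaller); Sr²⁺ < Rb⁺ (both 36 e⁻, Z=38>37).

Rb⁺ > Sr²⁺ > Y³⁺ > Zr⁴⁺ > Ti⁴⁺ > V⁵⁺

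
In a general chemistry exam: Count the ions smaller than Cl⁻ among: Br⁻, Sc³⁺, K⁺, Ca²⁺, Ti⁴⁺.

Electron counts and nuclear charges: Ti⁴⁺ (Z=22, 18 e⁻), Sc³⁺ (Z=21, 18 e⁻), Ca²⁺ (Z=20, 18 e⁻), K⁺ (Z=19, 18 e⁻), Cl⁻ (Z=17, 18 e⁻), Br⁻ (Z=35, 36 e⁻). Ti⁴⁺ < Sc³⁺ (both 18 e⁻, Z=22>21); Sc³⁺ < Ca²⁺ (isoelectronic, higher Z=21 is smaller); Ca²⁺ < K⁺ (both 18 e⁻, Z=20>19); K⁺ < Cl⁻ (both 18 e⁻, Z=19>17); Cl⁻ < Br⁻ (same group, 1 shell fewer).
Placing each against Cl⁻: smaller — Ti⁴⁺, Sc³⁺, Ca²⁺, K⁺; larger — Br⁻. So 4 are smaller.

4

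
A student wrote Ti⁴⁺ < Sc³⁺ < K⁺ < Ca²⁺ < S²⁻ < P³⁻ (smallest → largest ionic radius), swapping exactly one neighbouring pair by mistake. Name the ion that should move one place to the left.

Scanning neighbour by neighbour, only K⁺/Ca²⁺ violates a trend: they are isoelectronic (18 e⁻) and Ca has more protons than K (20 vs 19), making Ca²⁺ smaller. That makes Ca²⁺ the one sitting a position late relative to where it belongs.

Ca²⁺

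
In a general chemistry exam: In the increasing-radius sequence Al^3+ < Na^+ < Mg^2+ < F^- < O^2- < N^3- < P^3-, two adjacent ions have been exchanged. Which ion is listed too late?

The pair Na^+, Mg^2+ is the wrong way round — Mg^2+ and Na^+ share 10 electrons; the higher nuclear charge on Mg (Z=12) contracts it more, so Mg^2+ < Na^+. All other adjacent pairs agree with periodic trends, so Mg^2+ is the misplaced ion.

Mg^2+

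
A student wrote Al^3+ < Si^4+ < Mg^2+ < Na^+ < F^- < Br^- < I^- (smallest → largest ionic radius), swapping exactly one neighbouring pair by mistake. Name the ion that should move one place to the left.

Si^4+

The pair Al^3+, Si^4+ is the wrong way round — Si^4+ and Al^3+ share 10 electrons; the higher nuclear charge on Si (Z=14) contracts it more, so Si^4+ < Al^3+. All other adjacent pairs agree with periodic trends, so Si^4+ is the misplaced ion.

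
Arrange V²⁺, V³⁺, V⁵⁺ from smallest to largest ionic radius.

For a single element, ionic radius drops as positive charge rises — V⁵⁺ < V²⁺.

V⁵⁺ < V³⁺ < V²⁺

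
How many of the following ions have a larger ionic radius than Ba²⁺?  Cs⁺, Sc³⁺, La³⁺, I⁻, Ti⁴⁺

2

Ti⁴⁺ (Z=22, 18 e⁻), Sc³⁺ (Z=21, 18 e⁻), La³⁺ (Z=57, 54 e⁻), Ba²⁺ (Z=56, 54 e⁻), Cs⁺ (Z=55, 54 e⁻), I⁻ (Z=53, 54 e⁻). Ti⁴⁺ < Sc³⁺ (isoelectronic, higher Z=22 is smaller); Sc³⁺ < La³⁺ (same group, 2 shells fewer); La³⁺ < Ba²⁺ (both 54 e⁻, Z=57>56); Ba²⁺ < Cs⁺ (isoelectronic, higher Z=56 is smaller); Cs⁺ < I⁻ (isoelectronic, higher Z=55 is smaller).
Relative to Ba²⁺, the ions that are larger are Cs⁺, I⁻. That's 2.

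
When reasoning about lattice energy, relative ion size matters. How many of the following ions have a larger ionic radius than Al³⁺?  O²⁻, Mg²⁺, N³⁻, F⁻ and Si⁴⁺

Isoelectronic series (10 e⁻ each). Size is set by nuclear charge: more protons means a smaller ion. Si⁴⁺ (Z=14), Al³⁺ (Z=13), Mg²⁺ (Z=12), F⁻ (Z=9), O²⁻ (Z=8), N³⁻ (Z=7).
Ordering all of them (including Al³⁺) by radius gives Si⁴⁺ < Al³⁺ < Mg²⁺ < F⁻ < O²⁻ < N³⁻. So 4 are larger.

4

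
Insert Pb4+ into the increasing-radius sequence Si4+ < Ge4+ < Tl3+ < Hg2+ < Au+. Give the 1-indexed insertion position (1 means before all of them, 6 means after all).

Electron counts and nuclear charges: Si4+ (Z=14, 10 e⁻), Ge4+ (Z=32, 28 e⁻), Pb4+ (Z=82, 78 e⁻), Tl3+ (Z=81, 78 e⁻), Hg2+ (Z=80, 78 e⁻), Au+ (Z=79, 78 e⁻). Si4+ < Ge4+ (same group, period 3 vs 4); Ge4+ < Pb4+ (same group, period 4 vs 6); Pb4+ < Tl3+ (both 78 e⁻, Z=82>81); Tl3+ < Hg2+ (isoelectronic, higher Z=81 is smaller); Hg2+ < Au+ (both 78 e⁻, Z=80>79).
With Pb4+ included the full order is Si4+ < Ge4+ < Pb4+ < Tl3+ < Hg2+ < Au+, so it takes position 3.

3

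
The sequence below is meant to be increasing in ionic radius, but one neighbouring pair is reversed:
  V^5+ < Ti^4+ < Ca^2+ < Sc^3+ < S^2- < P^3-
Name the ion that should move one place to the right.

Ca^2+

The pair Ca^2+, Sc^3+ is the wrong way round — they are isoelectronic (18 e⁻) and Sc has more protons than Ca (21 vs 20), making Sc^3+ smaller. All other adjacent pairs agree with periodic trends, so Ca^2+ is the misplaced ion.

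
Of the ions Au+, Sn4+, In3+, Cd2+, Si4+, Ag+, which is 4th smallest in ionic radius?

Cd2+

Si4+ (Z=14, 10 e⁻), Sn4+ (Z=50, 46 e⁻), In3+ (Z=49, 46 e⁻), Cd2+ (Z=48, 46 e⁻), Ag+ (Z=47, 46 e⁻), Au+ (Z=79, 78 e⁻). Si4+ < Sn4+ (same group, 2 shells fewer); Sn4+ < In3+ (isoelectronic, higher Z=50 is smaller); In3+ < Cd2+ (isoelectronic, higher Z=49 is smaller); Cd2+ < Ag+ (both 46 e⁻, Z=48>47); Ag+ < Au+ (same group, 1 shell fewer).
So the order is Si4+ < Sn4+ < In3+ < Cd2+ < Ag+ < Au+; the 4th-smallest ion is Cd2+.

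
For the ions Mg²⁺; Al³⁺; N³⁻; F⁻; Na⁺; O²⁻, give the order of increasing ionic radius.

Al³⁺ < Mg²⁺ < Na⁺ < F⁻ < O²⁻ < N³⁻

Isoelectronic series (10 e⁻ each). Size is set by nuclear charge: more protons means a smaller ion. Al³⁺ (Z=13), Mg²⁺ (Z=12), Na⁺ (Z=11), F⁻ (Z=9), O²⁻ (Z=8), N³⁻ (Z=7).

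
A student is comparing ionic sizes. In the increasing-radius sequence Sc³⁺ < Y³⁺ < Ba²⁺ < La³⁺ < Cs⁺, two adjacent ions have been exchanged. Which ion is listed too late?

The pair Ba²⁺, La³⁺ is the wrong way round — they are isoelectronic (54 e⁻) and La has more protons than Ba (57 vs 56), making La³⁺ smaller. All other adjacent pairs agree with periodic trends, so La³⁺ is the misplaced ion.

La³⁺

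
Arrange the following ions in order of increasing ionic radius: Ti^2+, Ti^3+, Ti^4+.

Same element, different charge: the more highly charged cation has fewer electrons and a greater effective nuclear charge per electron, making Ti^4+ the smallest.

Ti^4+ < Ti^3+ < Ti^2+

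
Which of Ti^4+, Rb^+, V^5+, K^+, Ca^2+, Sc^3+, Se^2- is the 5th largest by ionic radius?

Sc^3+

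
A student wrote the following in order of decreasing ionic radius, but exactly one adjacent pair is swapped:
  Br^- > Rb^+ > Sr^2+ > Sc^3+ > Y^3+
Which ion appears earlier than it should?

The pair Sc^3+, Y^3+ is the wrong way round — both in group 3 with the same charge; Sc^3+ (period 4) has the smaller radius. All other adjacent pairs agree with periodic trends, so Sc^3+ is the misplaced ion.

Sc^3+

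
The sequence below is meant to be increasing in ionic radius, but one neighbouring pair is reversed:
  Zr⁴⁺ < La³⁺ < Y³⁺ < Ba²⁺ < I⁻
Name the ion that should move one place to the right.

La³⁺

Compare adjacent ions: same group and charge — period 5 sits above period 6, so Y³⁺ is smaller — yet in this increasing list La³⁺ sits before Y³⁺. Nothing else is reversed, so La³⁺ should move one place to the right.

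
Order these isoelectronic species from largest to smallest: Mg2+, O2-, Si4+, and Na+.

Isoelectronic series (10 e⁻ each). Size is set by nuclear charge: more protons means a smaller ion. Si4+ (Z=14), Mg2+ (Z=12), Na+ (Z=11), O2- (Z=8).

O2- > Na+ > Mg2+ > Si4+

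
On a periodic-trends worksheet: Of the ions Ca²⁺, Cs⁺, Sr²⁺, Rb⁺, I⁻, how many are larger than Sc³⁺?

Electron counts and nuclear charges: Sc³⁺ (Z=21, 18 e⁻), Ca²⁺ (Z=20, 18 e⁻), Sr²⁺ (Z=38, 36 e⁻), Rb⁺ (Z=37, 36 e⁻), Cs⁺ (Z=55, 54 e⁻), I⁻ (Z=53, 54 e⁻). Sc³⁺ < Ca²⁺ (isoelectronic, higher Z=21 is smaller); Ca²⁺ < Sr²⁺ (same group, period 4 vs 5); Sr²⁺ < Rb⁺ (isoelectronic, higher Z=38 is smaller); Rb⁺ < Cs⁺ (same group, period 5 vs 6); Cs⁺ < I⁻ (both 54 e⁻, Z=55>53).
Relative to Sc³⁺, the ions that are larger are Ca²⁺, Sr²⁺, Rb⁺, Cs⁺, I⁻. That's 5.

5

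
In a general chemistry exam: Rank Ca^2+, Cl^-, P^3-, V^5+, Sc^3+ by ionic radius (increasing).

V^5+ < Sc^3+ < Ca^2+ < Cl^- < P^3-

All of these have 18 electrons (isoelectronic). With the same electron cloud, the ion with the most protons pulls it in tightest. Nuclear charges: V^5+ (Z=23), Sc^3+ (Z=21), Ca^2+ (Z=20), Cl^- (Z=17), P^3- (Z=15). Highest Z is smallest.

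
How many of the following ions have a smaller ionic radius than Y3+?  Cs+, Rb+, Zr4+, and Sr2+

Work out protons and electrons: Zr4+: 36 e⁻, Z=40, Y3+: 36 e⁻, Z=39, Sr2+: 36 e⁻, Z=38, Rb+: 36 e⁻, Z=37, Cs+: 54 e⁻, Z=55. Zr4+ < Y3+ (isoelectronic, higher Z=40 is smaller); Y3+ < Sr2+ (both 36 e⁻, Z=39>38); Sr2+ < Rb+ (both 36 e⁻, Z=38>37); Rb+ < Cs+ (same group, period 5 vs 6).
Placing each against Y3+: smaller — Zr4+; larger — Sr2+, Rb+, Cs+. Count: 1.

1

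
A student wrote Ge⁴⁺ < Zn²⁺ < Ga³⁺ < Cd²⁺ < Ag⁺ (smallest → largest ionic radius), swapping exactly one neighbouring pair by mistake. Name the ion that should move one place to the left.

Ga³⁺

Check each adjacent pair. Zn²⁺ and Ga³⁺ are reversed: they are isoelectronic (28 e⁻) and Ga has more protons than Zn (31 vs 30), making Ga³⁺ smaller. No other neighbouring pair contradicts the periodic trends, so Ga³⁺ is the ion listed too late.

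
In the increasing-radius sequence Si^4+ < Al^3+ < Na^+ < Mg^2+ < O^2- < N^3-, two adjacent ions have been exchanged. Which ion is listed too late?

Mg^2+

The pair Na^+, Mg^2+ is the wrong way round — they are isoelectronic (10 e⁻) and Mg has more protons than Na (12 vs 11), making Mg^2+ smaller. All other adjacent pairs agree with periodic trends, so Mg^2+ is the misplaced ion.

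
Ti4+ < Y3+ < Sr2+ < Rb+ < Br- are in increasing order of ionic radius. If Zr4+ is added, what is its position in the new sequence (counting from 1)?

Work out protons and electrons: Ti4+ (Z=22, 18 e⁻), Zr4+ (Z=40, 36 e⁻), Y3+ (Z=39, 36 e⁻), Sr2+ (Z=38, 36 e⁻), Rb+ (Z=37, 36 e⁻), Br- (Z=35, 36 e⁻). Ti4+ < Zr4+ (same group, period 4 vs 5); Zr4+ < Y3+ (isoelectronic, higher Z=40 is smaller); Y3+ < Sr2+ (both 36 e⁻, Z=39>38); Sr2+ < Rb+ (isoelectronic, higher Z=38 is smaller); Rb+ < Br- (isoelectronic, higher Z=37 is smaller).
The complete sequence is Ti4+ < Zr4+ < Y3+ < Sr2+ < Rb+ < Br-. Zr4+ sits at position 2.

2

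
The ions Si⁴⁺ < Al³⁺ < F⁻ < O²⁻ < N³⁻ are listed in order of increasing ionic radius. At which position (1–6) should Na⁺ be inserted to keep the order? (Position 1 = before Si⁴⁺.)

All of these have 10 electrons (isoelectronic). With the same electron cloud, the ion with the most protons pulls it in tightest. Nuclear charges: Si⁴⁺ (Z=14), Al³⁺ (Z=13), Na⁺ (Z=11), F⁻ (Z=9), O²⁻ (Z=8), N³⁻ (Z=7). Highest Z is smallest.
Putting Na⁺ in gives Si⁴⁺ < Al³⁺ < Na⁺ < F⁻ < O²⁻ < N³⁻; it lands at slot 3.

3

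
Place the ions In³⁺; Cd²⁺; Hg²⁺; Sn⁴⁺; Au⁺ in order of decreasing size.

Au⁺ > Hg²⁺ > Cd²⁺ > In³⁺ > Sn⁴⁺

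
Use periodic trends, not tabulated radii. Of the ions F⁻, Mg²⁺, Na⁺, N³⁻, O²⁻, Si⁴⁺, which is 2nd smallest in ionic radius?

Mg²⁺

Each ion has 10 electrons. The ranking follows nuclear charge in reverse — greater Z gives a smaller radius. Si⁴⁺ (Z=14), Mg²⁺ (Z=12), Na⁺ (Z=11), F⁻ (Z=9), O²⁻ (Z=8), N³⁻ (Z=7).
So the order is Si⁴⁺ < Mg²⁺ < Na⁺ < F⁻ < O²⁻ < N³⁻; the 2nd-smallest ion is Mg²⁺.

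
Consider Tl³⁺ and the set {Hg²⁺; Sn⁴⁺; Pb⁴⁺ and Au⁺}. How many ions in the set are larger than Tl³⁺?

Work out protons and electrons: Sn⁴⁺: 46 e⁻, Z=50, Pb⁴⁺: 78 e⁻, Z=82, Tl³⁺: 78 e⁻, Z=81, Hg²⁺: 78 e⁻, Z=80, Au⁺: 78 e⁻, Z=79. Sn⁴⁺ < Pb⁴⁺ (same group, 1 shell fewer); Pb⁴⁺ < Tl³⁺ (isoelectronic, higher Z=82 is smaller); Tl³⁺ < Hg²⁺ (both 78 e⁻, Z=81>80); Hg²⁺ < Au⁺ (isoelectronic, higher Z=80 is smaller).
Relative to Tl³⁺, the ions that are larger are Hg²⁺, Au⁺. That's 2.

2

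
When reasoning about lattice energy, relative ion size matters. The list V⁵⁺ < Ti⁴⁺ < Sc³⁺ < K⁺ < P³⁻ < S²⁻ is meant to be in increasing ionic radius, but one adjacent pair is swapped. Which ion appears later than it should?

Compare adjacent ions: they are isoelectronic (18 e⁻) and S has more protons than P (16 vs 15), making S²⁻ smaller — yet in this increasing list P³⁻ sits before S²⁻. Nothing else is reversed, so S²⁻ should move one place to the left.

S²⁻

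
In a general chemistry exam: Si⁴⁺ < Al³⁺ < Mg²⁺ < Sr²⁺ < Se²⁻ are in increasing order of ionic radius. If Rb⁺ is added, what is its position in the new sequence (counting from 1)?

Si⁴⁺ has 10 e⁻ (Z=14), Al³⁺ has 10 e⁻ (Z=13), Mg²⁺ has 10 e⁻ (Z=12), Sr²⁺ has 36 e⁻ (Z=38), Rb⁺ has 36 e⁻ (Z=37), Se²⁻ has 36 e⁻ (Z=34). Si⁴⁺ < Al³⁺ (both 10 e⁻, Z=14>13); Al³⁺ < Mg²⁺ (isoelectronic, higher Z=13 is smaller); Mg²⁺ < Sr²⁺ (same group, 2 shells fewer); Sr²⁺ < Rb⁺ (isoelectronic, higher Z=38 is smaller); Rb⁺ < Se²⁻ (isoelectronic, higher Z=37 is smaller).
The complete sequence is Si⁴⁺ < Al³⁺ < Mg²⁺ < Sr²⁺ < Rb⁺ < Se²⁻. Rb⁺ sits at position 5.

5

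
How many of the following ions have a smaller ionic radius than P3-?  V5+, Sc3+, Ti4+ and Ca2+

All of these have 18 electrons (isoelectronic). With the same electron cloud, the ion with the most protons pulls it in tightest. Nuclear charges: V5+ (Z=23), Ti4+ (Z=22), Sc3+ (Z=21), Ca2+ (Z=20), P3- (Z=15). Highest Z is smallest.
Placing each against P3-: smaller — V5+, Ti4+, Sc3+, Ca2+; larger — none. That's 4.

4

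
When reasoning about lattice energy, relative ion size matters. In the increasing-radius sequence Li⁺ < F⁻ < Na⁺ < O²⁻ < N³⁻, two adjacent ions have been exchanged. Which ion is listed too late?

Compare adjacent ions: Na⁺ and F⁻ share 10 electrons; the higher nuclear charge on Na (Z=11) contracts it more, so Na⁺ < F⁻ — yet in this increasing list F⁻ sits before Na⁺. Nothing else is reversed, so Na⁺ should move one place to the left.

Na⁺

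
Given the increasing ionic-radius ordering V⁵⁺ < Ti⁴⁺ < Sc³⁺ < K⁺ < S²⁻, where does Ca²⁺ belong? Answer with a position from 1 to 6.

Isoelectronic series (18 e⁻ each). Size is set by nuclear charge: more protons means a smaller ion. V⁵⁺ (Z=23), Ti⁴⁺ (Z=22), Sc³⁺ (Z=21), Ca²⁺ (Z=20), K⁺ (Z=19), S²⁻ (Z=16).
The complete sequence is V⁵⁺ < Ti⁴⁺ < Sc³⁺ < Ca²⁺ < K⁺ < S²⁻. Ca²⁺ sits at position 4.

4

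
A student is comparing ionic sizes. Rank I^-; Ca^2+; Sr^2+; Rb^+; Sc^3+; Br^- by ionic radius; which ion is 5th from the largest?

First list Z and electron count for each: Sc^3+ (Z=21, 18 e⁻), Ca^2+ (Z=20, 18 e⁻), Sr^2+ (Z=38, 36 e⁻), Rb^+ (Z=37, 36 e⁻), Br^- (Z=35, 36 e⁻), I^- (Z=53, 54 e⁻). Sc^3+ < Ca^2+ (both 18 e⁻, Z=21>20); Ca^2+ < Sr^2+ (same group, 1 shell fewer); Sr^2+ < Rb^+ (isoelectronic, higher Z=38 is smaller); Rb^+ < Br^- (both 36 e⁻, Z=37>35); Br^- < I^- (same group, 1 shell fewer).
Ordering: Sc^3+ < Ca^2+ < Sr^2+ < Rb^+ < Br^- < I^-. The 5th largest is Ca^2+.

Ca^2+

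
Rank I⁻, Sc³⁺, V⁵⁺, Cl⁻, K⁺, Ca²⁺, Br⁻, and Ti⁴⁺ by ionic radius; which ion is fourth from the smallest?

V⁵⁺ has 18 e⁻ (Z=23), Ti⁴⁺ has 18 e⁻ (Z=22), Sc³⁺ has 18 e⁻ (Z=21), Ca²⁺ has 18 e⁻ (Z=20), K⁺ has 18 e⁻ (Z=19), Cl⁻ has 18 e⁻ (Z=17), Br⁻ has 36 e⁻ (Z=35), I⁻ has 54 e⁻ (Z=53). V⁵⁺ < Ti⁴⁺ (both 18 e⁻, Z=23>22); Ti⁴⁺ < Sc³⁺ (both 18 e⁻, Z=22>21); Sc³⁺ < Ca²⁺ (isoelectronic, higher Z=21 is smaller); Ca²⁺ < K⁺ (isoelectronic, higher Z=20 is smaller); K⁺ < Cl⁻ (both 18 e⁻, Z=19>17); Cl⁻ < Br⁻ (same group, 1 shell fewer); Br⁻ < I⁻ (same group, period 4 vs 5).
Full ascending order: V⁵⁺ < Ti⁴⁺ < Sc³⁺ < Ca²⁺ < K⁺ < Cl⁻ < Br⁻ < I⁻. Counting from the smallest, position 4 is Ca²⁺.

Ca²⁺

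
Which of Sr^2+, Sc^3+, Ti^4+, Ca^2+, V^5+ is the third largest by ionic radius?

Sc^3+

Electron counts and nuclear charges: V^5+: 18 e⁻, Z=23, Ti^4+: 18 e⁻, Z=22, Sc^3+: 18 e⁻, Z=21, Ca^2+: 18 e⁻, Z=20, Sr^2+: 36 e⁻, Z=38. V^5+ < Ti^4+ (both 18 e⁻, Z=23>22); Ti^4+ < Sc^3+ (isoelectronic, higher Z=22 is smaller); Sc^3+ < Ca^2+ (isoelectronic, higher Z=21 is smaller); Ca^2+ < Sr^2+ (same group, 1 shell fewer).
That gives V^5+ < Ti^4+ < Sc^3+ < Ca^2+ < Sr^2+. From the largest end, number 3 is Sc^3+.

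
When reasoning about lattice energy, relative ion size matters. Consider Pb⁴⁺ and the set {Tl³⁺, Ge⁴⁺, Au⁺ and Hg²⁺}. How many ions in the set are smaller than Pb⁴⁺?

1

Ge⁴⁺ has 28 e⁻ (Z=32), Pb⁴⁺ has 78 e⁻ (Z=82), Tl³⁺ has 78 e⁻ (Z=81), Hg²⁺ has 78 e⁻ (Z=80), Au⁺ has 78 e⁻ (Z=79). Ge⁴⁺ < Pb⁴⁺ (same group, period 4 vs 6); Pb⁴⁺ < Tl³⁺ (both 78 e⁻, Z=82>81); Tl³⁺ < Hg²⁺ (isoelectronic, higher Z=81 is smaller); Hg²⁺ < Au⁺ (isoelectronic, higher Z=80 is smaller).
Ordering all of them (including Pb⁴⁺) by radius gives Ge⁴⁺ < Pb⁴⁺ < Tl³⁺ < Hg²⁺ < Au⁺. Count: 1.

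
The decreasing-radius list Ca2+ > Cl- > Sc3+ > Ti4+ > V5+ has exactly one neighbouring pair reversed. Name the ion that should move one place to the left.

Cl-

Compare adjacent ions: Ca2+ and Cl- share 18 electrons; the higher nuclear charge on Ca (Z=20) contracts it more, so Ca2+ < Cl- — yet in this decreasing list Ca2+ sits before Cl-. Nothing else is reversed, so Cl- should move one place to the left.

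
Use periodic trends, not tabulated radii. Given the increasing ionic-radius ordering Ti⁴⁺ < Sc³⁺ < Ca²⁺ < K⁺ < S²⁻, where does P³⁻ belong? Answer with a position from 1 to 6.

6

Each ion has 18 electrons. The ranking follows nuclear charge in reverse — greater Z gives a smaller radius. Ti⁴⁺ (Z=22), Sc³⁺ (Z=21), Ca²⁺ (Z=20), K⁺ (Z=19), S²⁻ (Z=16), P³⁻ (Z=15).
With P³⁻ included the full order is Ti⁴⁺ < Sc³⁺ < Ca²⁺ < K⁺ < S²⁻ < P³⁻, so it takes position 6.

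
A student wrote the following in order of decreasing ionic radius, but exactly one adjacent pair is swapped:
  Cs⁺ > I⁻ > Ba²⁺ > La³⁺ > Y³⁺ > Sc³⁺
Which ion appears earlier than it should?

Cs⁺

Compare adjacent ions: they are isoelectronic (54 e⁻) and Cs has more protons than I (55 vs 53), making Cs⁺ smaller — yet in this decreasing list Cs⁺ sits before I⁻. Nothing else is reversed, so Cs⁺ should move one place to the right.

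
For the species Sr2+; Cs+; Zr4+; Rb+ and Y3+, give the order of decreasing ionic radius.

Zr4+: 36 e⁻, Z=40, Y3+: 36 e⁻, Z=39, Sr2+: 36 e⁻, Z=38, Rb+: 36 e⁻, Z=37, Cs+: 54 e⁻, Z=55. Zr4+ < Y3+ (isoelectronic, higher Z=40 is smaller); Y3+ < Sr2+ (both 36 e⁻, Z=39>38); Sr2+ < Rb+ (both 36 e⁻, Z=38>37); Rb+ < Cs+ (same group, 1 shell fewer).

Cs+ > Rb+ > Sr2+ > Y3+ > Zr4+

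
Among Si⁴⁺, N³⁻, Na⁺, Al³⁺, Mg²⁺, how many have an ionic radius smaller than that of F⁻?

All of these have 10 electrons (isoelectronic). With the same electron cloud, the ion with the most protons pulls it in tightest. Nuclear charges: Si⁴⁺ (Z=14), Al³⁺ (Z=13), Mg²⁺ (Z=12), Na⁺ (Z=11), F⁻ (Z=9), N³⁻ (Z=7). Highest Z is smallest.
Ordering all of them (including F⁻) by radius gives Si⁴⁺ < Al³⁺ < Mg²⁺ < Na⁺ < F⁻ < N³⁻. So 4 are smaller.

4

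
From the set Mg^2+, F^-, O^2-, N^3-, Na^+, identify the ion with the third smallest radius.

Isoelectronic series (10 e⁻ each). Size is set by nuclear charge: more protons means a smaller ion. Mg^2+ (Z=12), Na^+ (Z=11), F^- (Z=9), O^2- (Z=8), N^3- (Z=7).
So the order is Mg^2+ < Na^+ < F^- < O^2- < N^3-; the 3rd-smallest ion is F^-.

F^-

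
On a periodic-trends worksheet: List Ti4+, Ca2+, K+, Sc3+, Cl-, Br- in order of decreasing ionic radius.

First list Z and electron count for each: Ti4+ has 18 e⁻ (Z=22), Sc3+ has 18 e⁻ (Z=21), Ca2+ has 18 e⁻ (Z=20), K+ has 18 e⁻ (Z=19), Cl- has 18 e⁻ (Z=17), Br- has 36 e⁻ (Z=35). Ti4+ < Sc3+ (isoelectronic, higher Z=22 is smaller); Sc3+ < Ca2+ (isoelectronic, higher Z=21 is smaller); Ca2+ < K+ (isoelectronic, higher Z=20 is smaller); K+ < Cl- (isoelectronic, higher Z=19 is smaller); Cl- < Br- (same group, 1 shell fewer).

Br- > Cl- > K+ > Ca2+ > Sc3+ > Ti4+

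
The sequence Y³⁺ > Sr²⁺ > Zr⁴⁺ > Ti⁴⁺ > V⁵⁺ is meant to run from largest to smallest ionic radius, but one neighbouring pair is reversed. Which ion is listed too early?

Y³⁺

Check each adjacent pair. Y³⁺ and Sr²⁺ are reversed: Y³⁺ and Sr²⁺ share 36 electrons; the higher nuclear charge on Y (Z=39) contracts it more, so Y³⁺ < Sr²⁺. No other neighbouring pair contradicts the periodic trends, so Y³⁺ is the ion listed too early.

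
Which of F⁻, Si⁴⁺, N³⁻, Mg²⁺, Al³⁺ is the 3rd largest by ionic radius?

Each ion has 10 electrons. The ranking follows nuclear charge in reverse — greater Z gives a smaller radius. Si⁴⁺ (Z=14), Al³⁺ (Z=13), Mg²⁺ (Z=12), F⁻ (Z=9), N³⁻ (Z=7).
So the order is Si⁴⁺ < Al³⁺ < Mg²⁺ < F⁻ < N³⁻; the 3rd-largest ion is Mg²⁺.

Mg²⁺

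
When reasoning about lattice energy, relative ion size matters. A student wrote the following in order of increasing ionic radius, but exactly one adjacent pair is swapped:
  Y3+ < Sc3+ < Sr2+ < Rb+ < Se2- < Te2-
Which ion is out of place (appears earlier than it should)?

The pair Y3+, Sc3+ is the wrong way round — both in group 3 with the same charge; Sc3+ (period 4) has the smaller radius. All other adjacent pairs agree with periodic trends, so Y3+ is the misplaced ion.

Y3+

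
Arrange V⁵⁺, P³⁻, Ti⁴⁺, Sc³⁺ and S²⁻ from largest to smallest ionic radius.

Each ion has 18 electrons. The ranking follows nuclear charge in reverse — greater Z gives a smaller radius. V⁵⁺ (Z=23), Ti⁴⁺ (Z=22), Sc³⁺ (Z=21), S²⁻ (Z=16), P³⁻ (Z=15).

P³⁻ > S²⁻ > Sc³⁺ > Ti⁴⁺ > V⁵⁺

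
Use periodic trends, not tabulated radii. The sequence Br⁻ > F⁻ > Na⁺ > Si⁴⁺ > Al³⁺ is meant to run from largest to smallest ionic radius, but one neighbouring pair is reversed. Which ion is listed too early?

Check each adjacent pair. Si⁴⁺ and Al³⁺ are reversed: Si⁴⁺ and Al³⁺ share 10 electrons; the higher nuclear charge on Si (Z=14) contracts it more, so Si⁴⁺ < Al³⁺. No other neighbouring pair contradicts the periodic trends, so Si⁴⁺ is the ion listed too early.

Si⁴⁺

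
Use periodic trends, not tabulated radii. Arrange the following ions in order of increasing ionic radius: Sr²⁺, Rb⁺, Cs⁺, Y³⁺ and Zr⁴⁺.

Work out protons and electrons: Zr⁴⁺ (Z=40, 36 e⁻), Y³⁺ (Z=39, 36 e⁻), Sr²⁺ (Z=38, 36 e⁻), Rb⁺ (Z=37, 36 e⁻), Cs⁺ (Z=55, 54 e⁻). Zr⁴⁺ < Y³⁺ (isoelectronic, higher Z=40 is smaller); Y³⁺ < Sr²⁺ (isoelectronic, higher Z=39 is smaller); Sr²⁺ < Rb⁺ (both 36 e⁻, Z=38>37); Rb⁺ < Cs⁺ (same group, 1 shell fewer).

Zr⁴⁺ < Y³⁺ < Sr²⁺ < Rb⁺ < Cs⁺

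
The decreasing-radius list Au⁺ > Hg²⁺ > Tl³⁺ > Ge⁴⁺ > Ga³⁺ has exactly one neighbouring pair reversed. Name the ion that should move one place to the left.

Ga³⁺

Compare adjacent ions: Ge⁴⁺ and Ga³⁺ share 28 electrons; the higher nuclear charge on Ge (Z=32) contracts it more, so Ge⁴⁺ < Ga³⁺ — yet in this decreasing list Ge⁴⁺ sits before Ga³⁺. Nothing else is reversed, so Ga³⁺ should move one place to the left.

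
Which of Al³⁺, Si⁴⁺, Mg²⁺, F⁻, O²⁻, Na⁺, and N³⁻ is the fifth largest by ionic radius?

These species are isoelectronic with 10 electrons. The only difference is the number of protons: Si⁴⁺ (Z=14), Al³⁺ (Z=13), Mg²⁺ (Z=12), Na⁺ (Z=11), F⁻ (Z=9), O²⁻ (Z=8), N³⁻ (Z=7). The strongest nuclear pull (Si⁴⁺) gives the smallest ion.
Ordering: Si⁴⁺ < Al³⁺ < Mg²⁺ < Na⁺ < F⁻ < O²⁻ < N³⁻. The fifth largest is Mg²⁺.

Mg²⁺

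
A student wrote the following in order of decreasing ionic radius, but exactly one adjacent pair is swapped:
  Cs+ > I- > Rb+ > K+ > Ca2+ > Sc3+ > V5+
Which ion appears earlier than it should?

Cs+

Compare adjacent ions: Cs+ and I- share 54 electrons; the higher nuclear charge on Cs (Z=55) contracts it more, so Cs+ < I- — yet in this decreasing list Cs+ sits before I-. Nothing else is reversed, so Cs+ should move one place to the right.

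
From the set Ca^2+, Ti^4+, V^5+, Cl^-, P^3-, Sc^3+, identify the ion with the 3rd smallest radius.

Sc^3+

Isoelectronic series (18 e⁻ each). Size is set by nuclear charge: more protons means a smaller ion. V^5+ (Z=23), Ti^4+ (Z=22), Sc^3+ (Z=21), Ca^2+ (Z=20), Cl^- (Z=17), P^3- (Z=15).
So the order is V^5+ < Ti^4+ < Sc^3+ < Ca^2+ < Cl^- < P^3-; the 3rd-smallest ion is Sc^3+.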